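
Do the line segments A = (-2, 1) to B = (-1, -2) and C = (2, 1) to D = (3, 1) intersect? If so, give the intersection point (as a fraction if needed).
No (intersection of containing lines falls outside at least one segment)

Parametrize and solve: t = 0, s = -4. At least one of these is outside [0, 1], so the segments do not intersect.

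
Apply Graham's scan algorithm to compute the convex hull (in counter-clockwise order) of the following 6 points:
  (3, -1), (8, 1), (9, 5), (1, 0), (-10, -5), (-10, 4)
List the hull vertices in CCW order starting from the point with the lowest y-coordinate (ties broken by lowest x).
Hull (CCW) = [(-10, -5), (3, -1), (8, 1), (9, 5), (-10, 4)]

Graham scan procedure:
  1. Find the pivot p₀ = point with lowest y (tie → lowest x): (-10, -5).
  2. Sort the remaining points by polar angle around p₀.
  3. Walk through sorted points, maintaining a stack; pop the top while the last three entries make a non-left turn (cross product ≤ 0).
  4. Final stack is the convex hull in CCW order: (-10, -5), (3, -1), (8, 1), (9, 5), (-10, 4).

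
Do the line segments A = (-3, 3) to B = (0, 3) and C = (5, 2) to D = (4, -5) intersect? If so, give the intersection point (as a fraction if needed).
No (intersection of containing lines falls outside at least one segment)

Parametrize and solve: t = 19/7, s = -1/7. At least one of these is outside [0, 1], so the segments do not intersect.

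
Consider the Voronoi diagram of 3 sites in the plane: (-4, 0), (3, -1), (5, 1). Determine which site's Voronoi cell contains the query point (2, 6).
Nearest site = (5, 1)

The Voronoi cell of site s contains exactly those query points closer to s than to any other site. Compute squared distances from q = (2, 6) to each site:
  (5 − 2)² + (1 − 6)² = 34
  (3 − 2)² + (-1 − 6)² = 50
  (-4 − 2)² + (0 − 6)² = 72
Minimum is attained by (5, 1), so q lies in its Voronoi cell.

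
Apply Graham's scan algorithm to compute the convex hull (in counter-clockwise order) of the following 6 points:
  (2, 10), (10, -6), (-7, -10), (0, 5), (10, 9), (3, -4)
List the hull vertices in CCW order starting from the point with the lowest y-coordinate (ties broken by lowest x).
Hull (CCW) = [(-7, -10), (10, -6), (10, 9), (2, 10)]

Graham scan procedure:
  1. Find the pivot p₀ = point with lowest y (tie → lowest x): (-7, -10).
  2. Sort the remaining points by polar angle around p₀.
  3. Walk through sorted points, maintaining a stack; pop the top while the last three entries make a non-left turn (cross product ≤ 0).
  4. Final stack is the convex hull in CCW order: (-7, -10), (10, -6), (10, 9), (2, 10).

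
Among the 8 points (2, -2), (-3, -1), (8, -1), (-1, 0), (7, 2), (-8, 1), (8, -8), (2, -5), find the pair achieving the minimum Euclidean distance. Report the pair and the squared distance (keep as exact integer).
Pair = ((-3, -1), (-1, 0)); squared distance = 5

Compute all C(8, 2) = 28 pairwise squared distances (x_i − x_j)² + (y_i − y_j)². The minimum is 5, attained by the pair ((-3, -1), (-1, 0)).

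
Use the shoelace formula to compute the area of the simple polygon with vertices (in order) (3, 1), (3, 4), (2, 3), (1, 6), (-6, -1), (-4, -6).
Area = 50

Shoelace formula: Area = (1/2) |Σ_i (x_i · y_{i+1} − x_{i+1} · y_i)| (indices mod n). Compute each cross term:
  (3)(4) − (3)(1) = 9
  (3)(3) − (2)(4) = 1
  (2)(6) − (1)(3) = 9
  (1)(-1) − (-6)(6) = 35
  (-6)(-6) − (-4)(-1) = 32
  (-4)(1) − (3)(-6) = 14
Sum = 100, so (signed) Area = 100/2 = 50, |Area| = 50.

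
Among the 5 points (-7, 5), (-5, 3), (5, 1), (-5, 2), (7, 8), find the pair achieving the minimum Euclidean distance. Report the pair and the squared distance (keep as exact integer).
Pair = ((-5, 3), (-5, 2)); squared distance = 1

Compute all C(5, 2) = 10 pairwise squared distances (x_i − x_j)² + (y_i − y_j)². The minimum is 1, attained by the pair ((-5, 3), (-5, 2)).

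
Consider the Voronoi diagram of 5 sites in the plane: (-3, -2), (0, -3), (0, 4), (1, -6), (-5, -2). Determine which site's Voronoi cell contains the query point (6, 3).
Nearest site = (0, 4)

The Voronoi cell of site s contains exactly those query points closer to s than to any other site. Compute squared distances from q = (6, 3) to each site:
  (0 − 6)² + (4 − 3)² = 37
  (0 − 6)² + (-3 − 3)² = 72
  (-3 − 6)² + (-2 − 3)² = 106
  (1 − 6)² + (-6 − 3)² = 106
  (-5 − 6)² + (-2 − 3)² = 146
Minimum is attained by (0, 4), so q lies in its Voronoi cell.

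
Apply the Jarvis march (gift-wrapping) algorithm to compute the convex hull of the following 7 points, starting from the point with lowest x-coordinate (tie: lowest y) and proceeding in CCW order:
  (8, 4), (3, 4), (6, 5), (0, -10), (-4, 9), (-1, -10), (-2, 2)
Hull (CCW) = [(-4, 9), (-1, -10), (0, -10), (8, 4), (6, 5)]

Jarvis march: at each step, from the current hull vertex p, select the next vertex q as the point such that every other point lies strictly to the left of (or on) the directed line p → q. (Equivalently: for every other point r, the cross product (q − p) × (r − p) ≥ 0.)
Starting point (lowest x, tie lowest y): (-4, 9). Wrap until returning to start. Resulting hull: (-4, 9), (-1, -10), (0, -10), (8, 4), (6, 5).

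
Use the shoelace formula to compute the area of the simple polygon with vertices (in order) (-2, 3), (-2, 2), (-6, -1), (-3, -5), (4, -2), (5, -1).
Area = 44

Shoelace formula: Area = (1/2) |Σ_i (x_i · y_{i+1} − x_{i+1} · y_i)| (indices mod n). Compute each cross term:
  (-2)(2) − (-2)(3) = 2
  (-2)(-1) − (-6)(2) = 14
  (-6)(-5) − (-3)(-1) = 27
  (-3)(-2) − (4)(-5) = 26
  (4)(-1) − (5)(-2) = 6
  (5)(3) − (-2)(-1) = 13
Sum = 88, so (signed) Area = 88/2 = 44, |Area| = 44.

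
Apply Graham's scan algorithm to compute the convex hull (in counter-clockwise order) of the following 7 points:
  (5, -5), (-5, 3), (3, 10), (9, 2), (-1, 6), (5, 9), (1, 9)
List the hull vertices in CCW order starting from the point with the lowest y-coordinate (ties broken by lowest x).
Hull (CCW) = [(5, -5), (9, 2), (5, 9), (3, 10), (1, 9), (-5, 3)]

Graham scan procedure:
  1. Find the pivot p₀ = point with lowest y (tie → lowest x): (5, -5).
  2. Sort the remaining points by polar angle around p₀.
  3. Walk through sorted points, maintaining a stack; pop the top while the last three entries make a non-left turn (cross product ≤ 0).
  4. Final stack is the convex hull in CCW order: (5, -5), (9, 2), (5, 9), (3, 10), (1, 9), (-5, 3).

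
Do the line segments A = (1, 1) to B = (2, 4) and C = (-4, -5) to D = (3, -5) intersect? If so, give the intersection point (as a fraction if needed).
No (intersection of containing lines falls outside at least one segment)

Parametrize and solve: t = -2, s = 3/7. At least one of these is outside [0, 1], so the segments do not intersect.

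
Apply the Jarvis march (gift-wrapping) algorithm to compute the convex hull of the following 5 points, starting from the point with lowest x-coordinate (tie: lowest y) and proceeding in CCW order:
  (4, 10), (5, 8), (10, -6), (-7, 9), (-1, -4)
Hull (CCW) = [(-7, 9), (-1, -4), (10, -6), (5, 8), (4, 10)]

Jarvis march: at each step, from the current hull vertex p, select the next vertex q as the point such that every other point lies strictly to the left of (or on) the directed line p → q. (Equivalently: for every other point r, the cross product (q − p) × (r − p) ≥ 0.)
Starting point (lowest x, tie lowest y): (-7, 9). Wrap until returning to start. Resulting hull: (-7, 9), (-1, -4), (10, -6), (5, 8), (4, 10).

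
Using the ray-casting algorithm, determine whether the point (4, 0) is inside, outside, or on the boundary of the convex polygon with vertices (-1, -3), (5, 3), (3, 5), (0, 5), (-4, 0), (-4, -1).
The point (4, 0) lies strictly outside the polygon

Cast a horizontal ray to the right from the query point and count how many polygon edges it crosses (each edge strictly once or zero times, handled with the usual half-open convention). 
Parity of crossings → even ⇒ outside.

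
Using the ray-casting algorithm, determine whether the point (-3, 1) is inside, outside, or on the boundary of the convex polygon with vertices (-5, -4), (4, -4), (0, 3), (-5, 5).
The point (-3, 1) lies strictly inside the polygon

Cast a horizontal ray to the right from the query point and count how many polygon edges it crosses (each edge strictly once or zero times, handled with the usual half-open convention). 
Parity of crossings → odd ⇒ inside.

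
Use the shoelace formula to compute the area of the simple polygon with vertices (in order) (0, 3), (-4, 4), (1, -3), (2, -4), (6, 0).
Area = 32

Shoelace formula: Area = (1/2) |Σ_i (x_i · y_{i+1} − x_{i+1} · y_i)| (indices mod n). Compute each cross term:
  (0)(4) − (-4)(3) = 12
  (-4)(-3) − (1)(4) = 8
  (1)(-4) − (2)(-3) = 2
  (2)(0) − (6)(-4) = 24
  (6)(3) − (0)(0) = 18
Sum = 64, so (signed) Area = 64/2 = 32, |Area| = 32.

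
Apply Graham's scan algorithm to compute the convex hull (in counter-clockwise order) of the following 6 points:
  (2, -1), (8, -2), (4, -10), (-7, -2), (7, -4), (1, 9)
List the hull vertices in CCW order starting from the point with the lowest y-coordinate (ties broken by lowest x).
Hull (CCW) = [(4, -10), (8, -2), (1, 9), (-7, -2)]

Graham scan procedure:
  1. Find the pivot p₀ = point with lowest y (tie → lowest x): (4, -10).
  2. Sort the remaining points by polar angle around p₀.
  3. Walk through sorted points, maintaining a stack; pop the top while the last three entries make a non-left turn (cross product ≤ 0).
  4. Final stack is the convex hull in CCW order: (4, -10), (8, -2), (1, 9), (-7, -2).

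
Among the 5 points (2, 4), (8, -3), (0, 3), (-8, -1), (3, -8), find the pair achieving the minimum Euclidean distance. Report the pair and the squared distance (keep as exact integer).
Pair = ((2, 4), (0, 3)); squared distance = 5

Compute all C(5, 2) = 10 pairwise squared distances (x_i − x_j)² + (y_i − y_j)². The minimum is 5, attained by the pair ((2, 4), (0, 3)).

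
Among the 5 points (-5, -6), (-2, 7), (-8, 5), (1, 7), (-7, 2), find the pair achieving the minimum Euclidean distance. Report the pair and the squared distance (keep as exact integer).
Pair = ((-2, 7), (1, 7)); squared distance = 9

Compute all C(5, 2) = 10 pairwise squared distances (x_i − x_j)² + (y_i − y_j)². The minimum is 9, attained by the pair ((-2, 7), (1, 7)).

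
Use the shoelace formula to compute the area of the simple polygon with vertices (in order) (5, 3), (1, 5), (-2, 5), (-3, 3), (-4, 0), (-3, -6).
Area = 103/2

Shoelace formula: Area = (1/2) |Σ_i (x_i · y_{i+1} − x_{i+1} · y_i)| (indices mod n). Compute each cross term:
  (5)(5) − (1)(3) = 22
  (1)(5) − (-2)(5) = 15
  (-2)(3) − (-3)(5) = 9
  (-3)(0) − (-4)(3) = 12
  (-4)(-6) − (-3)(0) = 24
  (-3)(3) − (5)(-6) = 21
Sum = 103, so (signed) Area = 103/2 = 103/2, |Area| = 103/2.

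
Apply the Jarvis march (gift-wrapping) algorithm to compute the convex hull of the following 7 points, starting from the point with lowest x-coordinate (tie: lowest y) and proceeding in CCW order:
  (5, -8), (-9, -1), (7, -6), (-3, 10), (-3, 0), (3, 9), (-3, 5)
Hull (CCW) = [(-9, -1), (5, -8), (7, -6), (3, 9), (-3, 10)]

Jarvis march: at each step, from the current hull vertex p, select the next vertex q as the point such that every other point lies strictly to the left of (or on) the directed line p → q. (Equivalently: for every other point r, the cross product (q − p) × (r − p) ≥ 0.)
Starting point (lowest x, tie lowest y): (-9, -1). Wrap until returning to start. Resulting hull: (-9, -1), (5, -8), (7, -6), (3, 9), (-3, 10).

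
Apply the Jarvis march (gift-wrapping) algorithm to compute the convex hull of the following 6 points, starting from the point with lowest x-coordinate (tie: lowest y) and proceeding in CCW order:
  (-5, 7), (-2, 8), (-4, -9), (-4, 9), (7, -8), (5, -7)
Hull (CCW) = [(-5, 7), (-4, -9), (7, -8), (-2, 8), (-4, 9)]

Jarvis march: at each step, from the current hull vertex p, select the next vertex q as the point such that every other point lies strictly to the left of (or on) the directed line p → q. (Equivalently: for every other point r, the cross product (q − p) × (r − p) ≥ 0.)
Starting point (lowest x, tie lowest y): (-5, 7). Wrap until returning to start. Resulting hull: (-5, 7), (-4, -9), (7, -8), (-2, 8), (-4, 9).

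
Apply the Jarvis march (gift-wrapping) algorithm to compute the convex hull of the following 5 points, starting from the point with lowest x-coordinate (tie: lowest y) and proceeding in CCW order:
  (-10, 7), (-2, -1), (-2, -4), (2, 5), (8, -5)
Hull (CCW) = [(-10, 7), (-2, -4), (8, -5), (2, 5)]

Jarvis march: at each step, from the current hull vertex p, select the next vertex q as the point such that every other point lies strictly to the left of (or on) the directed line p → q. (Equivalently: for every other point r, the cross product (q − p) × (r − p) ≥ 0.)
Starting point (lowest x, tie lowest y): (-10, 7). Wrap until returning to start. Resulting hull: (-10, 7), (-2, -4), (8, -5), (2, 5).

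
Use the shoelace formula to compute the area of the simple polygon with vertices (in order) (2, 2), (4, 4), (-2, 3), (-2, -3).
Area = 17

Shoelace formula: Area = (1/2) |Σ_i (x_i · y_{i+1} − x_{i+1} · y_i)| (indices mod n). Compute each cross term:
  (2)(4) − (4)(2) = 0
  (4)(3) − (-2)(4) = 20
  (-2)(-3) − (-2)(3) = 12
  (-2)(2) − (2)(-3) = 2
Sum = 34, so (signed) Area = 34/2 = 17, |Area| = 17.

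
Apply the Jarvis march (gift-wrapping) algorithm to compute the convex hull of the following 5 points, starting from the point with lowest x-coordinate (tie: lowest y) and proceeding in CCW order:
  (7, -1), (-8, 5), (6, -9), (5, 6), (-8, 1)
Hull (CCW) = [(-8, 1), (6, -9), (7, -1), (5, 6), (-8, 5)]

Jarvis march: at each step, from the current hull vertex p, select the next vertex q as the point such that every other point lies strictly to the left of (or on) the directed line p → q. (Equivalently: for every other point r, the cross product (q − p) × (r − p) ≥ 0.)
Starting point (lowest x, tie lowest y): (-8, 1). Wrap until returning to start. Resulting hull: (-8, 1), (6, -9), (7, -1), (5, 6), (-8, 5).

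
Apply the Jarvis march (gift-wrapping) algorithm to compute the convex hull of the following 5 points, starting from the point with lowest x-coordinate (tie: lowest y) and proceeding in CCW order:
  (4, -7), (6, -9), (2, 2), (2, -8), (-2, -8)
Hull (CCW) = [(-2, -8), (6, -9), (2, 2)]

Jarvis march: at each step, from the current hull vertex p, select the next vertex q as the point such that every other point lies strictly to the left of (or on) the directed line p → q. (Equivalently: for every other point r, the cross product (q − p) × (r − p) ≥ 0.)
Starting point (lowest x, tie lowest y): (-2, -8). Wrap until returning to start. Resulting hull: (-2, -8), (6, -9), (2, 2).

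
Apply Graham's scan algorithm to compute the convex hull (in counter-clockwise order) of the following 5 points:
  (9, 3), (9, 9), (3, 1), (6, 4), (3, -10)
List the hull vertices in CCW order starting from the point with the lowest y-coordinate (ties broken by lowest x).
Hull (CCW) = [(3, -10), (9, 3), (9, 9), (3, 1)]

Graham scan procedure:
  1. Find the pivot p₀ = point with lowest y (tie → lowest x): (3, -10).
  2. Sort the remaining points by polar angle around p₀.
  3. Walk through sorted points, maintaining a stack; pop the top while the last three entries make a non-left turn (cross product ≤ 0).
  4. Final stack is the convex hull in CCW order: (3, -10), (9, 3), (9, 9), (3, 1).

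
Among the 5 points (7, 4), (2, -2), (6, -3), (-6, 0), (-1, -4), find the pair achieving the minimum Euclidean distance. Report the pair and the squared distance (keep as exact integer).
Pair = ((2, -2), (-1, -4)); squared distance = 13

Compute all C(5, 2) = 10 pairwise squared distances (x_i − x_j)² + (y_i − y_j)². The minimum is 13, attained by the pair ((2, -2), (-1, -4)).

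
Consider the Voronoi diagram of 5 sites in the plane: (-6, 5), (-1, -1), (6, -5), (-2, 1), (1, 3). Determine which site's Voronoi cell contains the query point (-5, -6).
Nearest site = (-1, -1)

The Voronoi cell of site s contains exactly those query points closer to s than to any other site. Compute squared distances from q = (-5, -6) to each site:
  (-1 − -5)² + (-1 − -6)² = 41
  (-2 − -5)² + (1 − -6)² = 58
  (1 − -5)² + (3 − -6)² = 117
  (-6 − -5)² + (5 − -6)² = 122
  (6 − -5)² + (-5 − -6)² = 122
Minimum is attained by (-1, -1), so q lies in its Voronoi cell.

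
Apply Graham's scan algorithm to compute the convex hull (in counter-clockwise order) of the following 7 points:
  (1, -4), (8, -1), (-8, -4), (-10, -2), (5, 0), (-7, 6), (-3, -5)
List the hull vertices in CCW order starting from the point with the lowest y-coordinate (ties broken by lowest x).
Hull (CCW) = [(-3, -5), (1, -4), (8, -1), (-7, 6), (-10, -2), (-8, -4)]

Graham scan procedure:
  1. Find the pivot p₀ = point with lowest y (tie → lowest x): (-3, -5).
  2. Sort the remaining points by polar angle around p₀.
  3. Walk through sorted points, maintaining a stack; pop the top while the last three entries make a non-left turn (cross product ≤ 0).
  4. Final stack is the convex hull in CCW order: (-3, -5), (1, -4), (8, -1), (-7, 6), (-10, -2), (-8, -4).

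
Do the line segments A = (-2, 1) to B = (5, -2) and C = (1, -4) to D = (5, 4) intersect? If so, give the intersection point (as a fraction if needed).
Yes; intersection at (43/17, -16/17) (t = 11/17 on AB, s = 13/34 on CD)

Parametrize AB as A + t(B − A) = (-2 + 7 t, 1 + -3 t) and CD as C + s(D − C) = (1 + 4 s, -4 + 8 s). Solve the linear system for (t, s). Determinant = -68 ≠ 0, so a unique intersection of the containing lines exists. Solution: t = 11/17, s = 13/34 — both in [0, 1], so the segments cross. Intersection point: (43/17, -16/17).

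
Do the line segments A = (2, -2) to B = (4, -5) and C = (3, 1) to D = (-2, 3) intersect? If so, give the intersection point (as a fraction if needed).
No (intersection of containing lines falls outside at least one segment)

Parametrize and solve: t = -17/11, s = 9/11. At least one of these is outside [0, 1], so the segments do not intersect.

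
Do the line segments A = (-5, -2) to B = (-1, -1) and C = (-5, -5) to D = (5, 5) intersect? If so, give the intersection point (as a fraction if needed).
Yes; intersection at (-1, -1) (t = 1 on AB, s = 2/5 on CD)

Parametrize AB as A + t(B − A) = (-5 + 4 t, -2 + 1 t) and CD as C + s(D − C) = (-5 + 10 s, -5 + 10 s). Solve the linear system for (t, s). Determinant = -30 ≠ 0, so a unique intersection of the containing lines exists. Solution: t = 1, s = 2/5 — both in [0, 1], so the segments cross. Intersection point: (-1, -1).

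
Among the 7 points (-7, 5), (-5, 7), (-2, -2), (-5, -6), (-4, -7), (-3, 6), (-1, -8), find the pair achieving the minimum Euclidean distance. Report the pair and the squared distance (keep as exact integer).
Pair = ((-5, -6), (-4, -7)); squared distance = 2

Compute all C(7, 2) = 21 pairwise squared distances (x_i − x_j)² + (y_i − y_j)². The minimum is 2, attained by the pair ((-5, -6), (-4, -7)).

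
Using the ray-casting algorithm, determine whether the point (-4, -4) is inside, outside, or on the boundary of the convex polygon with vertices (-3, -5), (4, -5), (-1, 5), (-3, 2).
The point (-4, -4) lies strictly outside the polygon

Cast a horizontal ray to the right from the query point and count how many polygon edges it crosses (each edge strictly once or zero times, handled with the usual half-open convention). 
Parity of crossings → even ⇒ outside.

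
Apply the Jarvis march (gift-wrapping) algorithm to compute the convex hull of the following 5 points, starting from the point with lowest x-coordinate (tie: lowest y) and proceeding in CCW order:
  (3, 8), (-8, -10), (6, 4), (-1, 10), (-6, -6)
Hull (CCW) = [(-8, -10), (6, 4), (3, 8), (-1, 10)]

Jarvis march: at each step, from the current hull vertex p, select the next vertex q as the point such that every other point lies strictly to the left of (or on) the directed line p → q. (Equivalently: for every other point r, the cross product (q − p) × (r − p) ≥ 0.)
Starting point (lowest x, tie lowest y): (-8, -10). Wrap until returning to start. Resulting hull: (-8, -10), (6, 4), (3, 8), (-1, 10).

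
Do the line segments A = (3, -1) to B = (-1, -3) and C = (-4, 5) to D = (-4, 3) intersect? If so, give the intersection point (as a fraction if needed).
No (intersection of containing lines falls outside at least one segment)

Parametrize and solve: t = 7/4, s = 19/4. At least one of these is outside [0, 1], so the segments do not intersect.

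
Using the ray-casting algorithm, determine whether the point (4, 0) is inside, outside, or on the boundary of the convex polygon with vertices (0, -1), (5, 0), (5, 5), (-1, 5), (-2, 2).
The point (4, 0) lies strictly inside the polygon

Cast a horizontal ray to the right from the query point and count how many polygon edges it crosses (each edge strictly once or zero times, handled with the usual half-open convention). 
Parity of crossings → odd ⇒ inside.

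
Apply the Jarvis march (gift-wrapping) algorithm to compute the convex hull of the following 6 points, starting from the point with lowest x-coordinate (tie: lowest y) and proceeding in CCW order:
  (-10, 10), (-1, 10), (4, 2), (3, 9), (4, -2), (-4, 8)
Hull (CCW) = [(-10, 10), (4, -2), (4, 2), (3, 9), (-1, 10)]

Jarvis march: at each step, from the current hull vertex p, select the next vertex q as the point such that every other point lies strictly to the left of (or on) the directed line p → q. (Equivalently: for every other point r, the cross product (q − p) × (r − p) ≥ 0.)
Starting point (lowest x, tie lowest y): (-10, 10). Wrap until returning to start. Resulting hull: (-10, 10), (4, -2), (4, 2), (3, 9), (-1, 10).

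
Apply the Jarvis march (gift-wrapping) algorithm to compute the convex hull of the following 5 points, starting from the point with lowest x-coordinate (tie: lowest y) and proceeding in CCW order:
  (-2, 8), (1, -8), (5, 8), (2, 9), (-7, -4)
Hull (CCW) = [(-7, -4), (1, -8), (5, 8), (2, 9), (-2, 8)]

Jarvis march: at each step, from the current hull vertex p, select the next vertex q as the point such that every other point lies strictly to the left of (or on) the directed line p → q. (Equivalently: for every other point r, the cross product (q − p) × (r − p) ≥ 0.)
Starting point (lowest x, tie lowest y): (-7, -4). Wrap until returning to start. Resulting hull: (-7, -4), (1, -8), (5, 8), (2, 9), (-2, 8).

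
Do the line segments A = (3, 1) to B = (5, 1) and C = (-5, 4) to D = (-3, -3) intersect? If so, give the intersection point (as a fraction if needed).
No (intersection of containing lines falls outside at least one segment)

Parametrize and solve: t = -25/7, s = 3/7. At least one of these is outside [0, 1], so the segments do not intersect.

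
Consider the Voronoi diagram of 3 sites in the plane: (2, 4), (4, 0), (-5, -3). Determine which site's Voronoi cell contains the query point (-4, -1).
Nearest site = (-5, -3)

The Voronoi cell of site s contains exactly those query points closer to s than to any other site. Compute squared distances from q = (-4, -1) to each site:
  (-5 − -4)² + (-3 − -1)² = 5
  (2 − -4)² + (4 − -1)² = 61
  (4 − -4)² + (0 − -1)² = 65
Minimum is attained by (-5, -3), so q lies in its Voronoi cell.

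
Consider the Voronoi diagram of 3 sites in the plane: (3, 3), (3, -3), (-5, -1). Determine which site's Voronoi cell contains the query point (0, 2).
Nearest site = (3, 3)

The Voronoi cell of site s contains exactly those query points closer to s than to any other site. Compute squared distances from q = (0, 2) to each site:
  (3 − 0)² + (3 − 2)² = 10
  (-5 − 0)² + (-1 − 2)² = 34
  (3 − 0)² + (-3 − 2)² = 34
Minimum is attained by (3, 3), so q lies in its Voronoi cell.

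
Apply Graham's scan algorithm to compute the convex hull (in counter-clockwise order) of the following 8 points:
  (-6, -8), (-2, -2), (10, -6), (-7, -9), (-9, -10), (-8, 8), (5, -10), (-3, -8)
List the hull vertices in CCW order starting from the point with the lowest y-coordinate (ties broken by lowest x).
Hull (CCW) = [(-9, -10), (5, -10), (10, -6), (-8, 8)]

Graham scan procedure:
  1. Find the pivot p₀ = point with lowest y (tie → lowest x): (-9, -10).
  2. Sort the remaining points by polar angle around p₀.
  3. Walk through sorted points, maintaining a stack; pop the top while the last three entries make a non-left turn (cross product ≤ 0).
  4. Final stack is the convex hull in CCW order: (-9, -10), (5, -10), (10, -6), (-8, 8).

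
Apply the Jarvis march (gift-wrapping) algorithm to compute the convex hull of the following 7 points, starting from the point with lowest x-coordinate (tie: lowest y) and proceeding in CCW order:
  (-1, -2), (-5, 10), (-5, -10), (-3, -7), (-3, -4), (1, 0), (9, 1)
Hull (CCW) = [(-5, -10), (9, 1), (-5, 10)]

Jarvis march: at each step, from the current hull vertex p, select the next vertex q as the point such that every other point lies strictly to the left of (or on) the directed line p → q. (Equivalently: for every other point r, the cross product (q − p) × (r − p) ≥ 0.)
Starting point (lowest x, tie lowest y): (-5, -10). Wrap until returning to start. Resulting hull: (-5, -10), (9, 1), (-5, 10).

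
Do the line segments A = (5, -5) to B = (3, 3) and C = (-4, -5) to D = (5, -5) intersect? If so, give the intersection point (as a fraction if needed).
Yes; intersection at (5, -5) (t = 0 on AB, s = 1 on CD)

Parametrize AB as A + t(B − A) = (5 + -2 t, -5 + 8 t) and CD as C + s(D − C) = (-4 + 9 s, -5 + 0 s). Solve the linear system for (t, s). Determinant = 72 ≠ 0, so a unique intersection of the containing lines exists. Solution: t = 0, s = 1 — both in [0, 1], so the segments cross. Intersection point: (5, -5).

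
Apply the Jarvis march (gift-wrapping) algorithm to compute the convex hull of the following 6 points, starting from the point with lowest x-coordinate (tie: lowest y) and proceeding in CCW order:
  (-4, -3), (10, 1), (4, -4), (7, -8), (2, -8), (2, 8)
Hull (CCW) = [(-4, -3), (2, -8), (7, -8), (10, 1), (2, 8)]

Jarvis march: at each step, from the current hull vertex p, select the next vertex q as the point such that every other point lies strictly to the left of (or on) the directed line p → q. (Equivalently: for every other point r, the cross product (q − p) × (r − p) ≥ 0.)
Starting point (lowest x, tie lowest y): (-4, -3). Wrap until returning to start. Resulting hull: (-4, -3), (2, -8), (7, -8), (10, 1), (2, 8).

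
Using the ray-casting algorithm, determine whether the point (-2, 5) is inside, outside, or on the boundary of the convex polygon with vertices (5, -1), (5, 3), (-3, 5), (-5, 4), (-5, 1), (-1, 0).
The point (-2, 5) lies strictly outside the polygon

Cast a horizontal ray to the right from the query point and count how many polygon edges it crosses (each edge strictly once or zero times, handled with the usual half-open convention). 
Parity of crossings → even ⇒ outside.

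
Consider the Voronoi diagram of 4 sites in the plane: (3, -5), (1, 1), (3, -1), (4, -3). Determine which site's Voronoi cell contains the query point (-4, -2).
Nearest site = (1, 1)

The Voronoi cell of site s contains exactly those query points closer to s than to any other site. Compute squared distances from q = (-4, -2) to each site:
  (1 − -4)² + (1 − -2)² = 34
  (3 − -4)² + (-1 − -2)² = 50
  (3 − -4)² + (-5 − -2)² = 58
  (4 − -4)² + (-3 − -2)² = 65
Minimum is attained by (1, 1), so q lies in its Voronoi cell.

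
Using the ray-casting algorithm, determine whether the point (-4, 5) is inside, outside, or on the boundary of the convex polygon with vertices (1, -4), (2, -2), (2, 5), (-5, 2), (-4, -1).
The point (-4, 5) lies strictly outside the polygon

Cast a horizontal ray to the right from the query point and count how many polygon edges it crosses (each edge strictly once or zero times, handled with the usual half-open convention). 
Parity of crossings → even ⇒ outside.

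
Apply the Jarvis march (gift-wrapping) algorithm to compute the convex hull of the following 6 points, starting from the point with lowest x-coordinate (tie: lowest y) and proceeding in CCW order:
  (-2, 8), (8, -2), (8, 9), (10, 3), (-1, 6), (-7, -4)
Hull (CCW) = [(-7, -4), (8, -2), (10, 3), (8, 9), (-2, 8)]

Jarvis march: at each step, from the current hull vertex p, select the next vertex q as the point such that every other point lies strictly to the left of (or on) the directed line p → q. (Equivalently: for every other point r, the cross product (q − p) × (r − p) ≥ 0.)
Starting point (lowest x, tie lowest y): (-7, -4). Wrap until returning to start. Resulting hull: (-7, -4), (8, -2), (10, 3), (8, 9), (-2, 8).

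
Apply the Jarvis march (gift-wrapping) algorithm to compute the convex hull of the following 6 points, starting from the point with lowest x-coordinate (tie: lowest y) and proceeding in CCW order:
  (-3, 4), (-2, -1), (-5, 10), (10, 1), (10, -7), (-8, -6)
Hull (CCW) = [(-8, -6), (10, -7), (10, 1), (-5, 10)]

Jarvis march: at each step, from the current hull vertex p, select the next vertex q as the point such that every other point lies strictly to the left of (or on) the directed line p → q. (Equivalently: for every other point r, the cross product (q − p) × (r − p) ≥ 0.)
Starting point (lowest x, tie lowest y): (-8, -6). Wrap until returning to start. Resulting hull: (-8, -6), (10, -7), (10, 1), (-5, 10).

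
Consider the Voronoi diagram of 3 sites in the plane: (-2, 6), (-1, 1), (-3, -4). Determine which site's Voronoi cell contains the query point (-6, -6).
Nearest site = (-3, -4)

The Voronoi cell of site s contains exactly those query points closer to s than to any other site. Compute squared distances from q = (-6, -6) to each site:
  (-3 − -6)² + (-4 − -6)² = 13
  (-1 − -6)² + (1 − -6)² = 74
  (-2 − -6)² + (6 − -6)² = 160
Minimum is attained by (-3, -4), so q lies in its Voronoi cell.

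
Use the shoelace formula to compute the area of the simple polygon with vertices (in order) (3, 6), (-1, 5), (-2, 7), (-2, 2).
Area = 8

Shoelace formula: Area = (1/2) |Σ_i (x_i · y_{i+1} − x_{i+1} · y_i)| (indices mod n). Compute each cross term:
  (3)(5) − (-1)(6) = 21
  (-1)(7) − (-2)(5) = 3
  (-2)(2) − (-2)(7) = 10
  (-2)(6) − (3)(2) = -18
Sum = 16, so (signed) Area = 16/2 = 8, |Area| = 8.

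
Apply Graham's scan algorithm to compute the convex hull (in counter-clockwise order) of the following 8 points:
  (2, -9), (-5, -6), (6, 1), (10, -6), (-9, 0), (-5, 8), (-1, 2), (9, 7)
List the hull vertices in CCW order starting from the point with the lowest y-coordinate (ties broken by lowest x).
Hull (CCW) = [(2, -9), (10, -6), (9, 7), (-5, 8), (-9, 0), (-5, -6)]

Graham scan procedure:
  1. Find the pivot p₀ = point with lowest y (tie → lowest x): (2, -9).
  2. Sort the remaining points by polar angle around p₀.
  3. Walk through sorted points, maintaining a stack; pop the top while the last three entries make a non-left turn (cross product ≤ 0).
  4. Final stack is the convex hull in CCW order: (2, -9), (10, -6), (9, 7), (-5, 8), (-9, 0), (-5, -6).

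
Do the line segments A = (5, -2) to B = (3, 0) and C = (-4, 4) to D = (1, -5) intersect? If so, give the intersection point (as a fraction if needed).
No (intersection of containing lines falls outside at least one segment)

Parametrize and solve: t = 51/8, s = -3/4. At least one of these is outside [0, 1], so the segments do not intersect.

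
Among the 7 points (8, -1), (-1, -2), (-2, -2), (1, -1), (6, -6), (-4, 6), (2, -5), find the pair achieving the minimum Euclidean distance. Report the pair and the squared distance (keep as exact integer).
Pair = ((-1, -2), (-2, -2)); squared distance = 1

Compute all C(7, 2) = 21 pairwise squared distances (x_i − x_j)² + (y_i − y_j)². The minimum is 1, attained by the pair ((-1, -2), (-2, -2)).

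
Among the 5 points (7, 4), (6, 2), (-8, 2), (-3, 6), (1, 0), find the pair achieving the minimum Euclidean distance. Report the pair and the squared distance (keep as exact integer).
Pair = ((7, 4), (6, 2)); squared distance = 5

Compute all C(5, 2) = 10 pairwise squared distances (x_i − x_j)² + (y_i − y_j)². The minimum is 5, attained by the pair ((7, 4), (6, 2)).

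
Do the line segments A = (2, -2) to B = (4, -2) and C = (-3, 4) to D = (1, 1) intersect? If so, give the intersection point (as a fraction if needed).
No (intersection of containing lines falls outside at least one segment)

Parametrize and solve: t = 3/2, s = 2. At least one of these is outside [0, 1], so the segments do not intersect.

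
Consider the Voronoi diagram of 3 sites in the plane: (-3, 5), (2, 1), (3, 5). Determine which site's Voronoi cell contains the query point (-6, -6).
Nearest site = (2, 1)

The Voronoi cell of site s contains exactly those query points closer to s than to any other site. Compute squared distances from q = (-6, -6) to each site:
  (2 − -6)² + (1 − -6)² = 113
  (-3 − -6)² + (5 − -6)² = 130
  (3 − -6)² + (5 − -6)² = 202
Minimum is attained by (2, 1), so q lies in its Voronoi cell.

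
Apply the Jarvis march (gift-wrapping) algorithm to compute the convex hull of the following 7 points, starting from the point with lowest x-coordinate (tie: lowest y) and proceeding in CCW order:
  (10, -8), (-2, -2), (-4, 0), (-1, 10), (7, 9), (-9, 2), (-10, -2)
Hull (CCW) = [(-10, -2), (10, -8), (7, 9), (-1, 10), (-9, 2)]

Jarvis march: at each step, from the current hull vertex p, select the next vertex q as the point such that every other point lies strictly to the left of (or on) the directed line p → q. (Equivalently: for every other point r, the cross product (q − p) × (r − p) ≥ 0.)
Starting point (lowest x, tie lowest y): (-10, -2). Wrap until returning to start. Resulting hull: (-10, -2), (10, -8), (7, 9), (-1, 10), (-9, 2).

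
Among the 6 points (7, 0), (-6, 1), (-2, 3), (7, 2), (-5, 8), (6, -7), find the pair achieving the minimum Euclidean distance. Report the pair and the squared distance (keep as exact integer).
Pair = ((7, 0), (7, 2)); squared distance = 4

Compute all C(6, 2) = 15 pairwise squared distances (x_i − x_j)² + (y_i − y_j)². The minimum is 4, attained by the pair ((7, 0), (7, 2)).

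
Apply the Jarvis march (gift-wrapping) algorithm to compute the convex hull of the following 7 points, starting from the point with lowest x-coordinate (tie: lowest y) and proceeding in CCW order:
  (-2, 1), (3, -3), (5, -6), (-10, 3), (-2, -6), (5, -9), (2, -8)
Hull (CCW) = [(-10, 3), (-2, -6), (2, -8), (5, -9), (5, -6), (3, -3), (-2, 1)]

Jarvis march: at each step, from the current hull vertex p, select the next vertex q as the point such that every other point lies strictly to the left of (or on) the directed line p → q. (Equivalently: for every other point r, the cross product (q − p) × (r − p) ≥ 0.)
Starting point (lowest x, tie lowest y): (-10, 3). Wrap until returning to start. Resulting hull: (-10, 3), (-2, -6), (2, -8), (5, -9), (5, -6), (3, -3), (-2, 1).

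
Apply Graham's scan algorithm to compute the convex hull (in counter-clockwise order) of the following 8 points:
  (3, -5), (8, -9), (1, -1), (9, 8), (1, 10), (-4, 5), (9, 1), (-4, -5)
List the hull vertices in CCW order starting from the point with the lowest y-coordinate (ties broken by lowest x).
Hull (CCW) = [(8, -9), (9, 1), (9, 8), (1, 10), (-4, 5), (-4, -5)]

Graham scan procedure:
  1. Find the pivot p₀ = point with lowest y (tie → lowest x): (8, -9).
  2. Sort the remaining points by polar angle around p₀.
  3. Walk through sorted points, maintaining a stack; pop the top while the last three entries make a non-left turn (cross product ≤ 0).
  4. Final stack is the convex hull in CCW order: (8, -9), (9, 1), (9, 8), (1, 10), (-4, 5), (-4, -5).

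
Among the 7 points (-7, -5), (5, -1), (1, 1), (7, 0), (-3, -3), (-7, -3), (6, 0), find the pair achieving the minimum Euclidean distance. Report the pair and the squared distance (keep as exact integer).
Pair = ((7, 0), (6, 0)); squared distance = 1

Compute all C(7, 2) = 21 pairwise squared distances (x_i − x_j)² + (y_i − y_j)². The minimum is 1, attained by the pair ((7, 0), (6, 0)).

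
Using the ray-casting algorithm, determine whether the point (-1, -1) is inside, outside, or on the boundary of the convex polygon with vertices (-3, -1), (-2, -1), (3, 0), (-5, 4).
The point (-1, -1) lies strictly outside the polygon

Cast a horizontal ray to the right from the query point and count how many polygon edges it crosses (each edge strictly once or zero times, handled with the usual half-open convention). 
Parity of crossings → even ⇒ outside.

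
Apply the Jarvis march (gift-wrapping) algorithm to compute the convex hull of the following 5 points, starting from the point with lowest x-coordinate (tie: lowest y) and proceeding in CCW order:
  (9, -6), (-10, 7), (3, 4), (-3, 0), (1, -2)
Hull (CCW) = [(-10, 7), (-3, 0), (9, -6), (3, 4)]

Jarvis march: at each step, from the current hull vertex p, select the next vertex q as the point such that every other point lies strictly to the left of (or on) the directed line p → q. (Equivalently: for every other point r, the cross product (q − p) × (r − p) ≥ 0.)
Starting point (lowest x, tie lowest y): (-10, 7). Wrap until returning to start. Resulting hull: (-10, 7), (-3, 0), (9, -6), (3, 4).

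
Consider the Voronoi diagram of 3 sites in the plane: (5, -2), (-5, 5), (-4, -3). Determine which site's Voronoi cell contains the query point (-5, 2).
Nearest site = (-5, 5)

The Voronoi cell of site s contains exactly those query points closer to s than to any other site. Compute squared distances from q = (-5, 2) to each site:
  (-5 − -5)² + (5 − 2)² = 9
  (-4 − -5)² + (-3 − 2)² = 26
  (5 − -5)² + (-2 − 2)² = 116
Minimum is attained by (-5, 5), so q lies in its Voronoi cell.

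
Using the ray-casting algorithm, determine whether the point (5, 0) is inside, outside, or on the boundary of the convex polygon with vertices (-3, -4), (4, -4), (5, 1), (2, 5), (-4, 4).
The point (5, 0) lies strictly outside the polygon

Cast a horizontal ray to the right from the query point and count how many polygon edges it crosses (each edge strictly once or zero times, handled with the usual half-open convention). 
Parity of crossings → even ⇒ outside.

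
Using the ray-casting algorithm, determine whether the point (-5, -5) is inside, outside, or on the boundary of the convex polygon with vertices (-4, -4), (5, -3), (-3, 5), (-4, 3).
The point (-5, -5) lies strictly outside the polygon

Cast a horizontal ray to the right from the query point and count how many polygon edges it crosses (each edge strictly once or zero times, handled with the usual half-open convention). 
Parity of crossings → even ⇒ outside.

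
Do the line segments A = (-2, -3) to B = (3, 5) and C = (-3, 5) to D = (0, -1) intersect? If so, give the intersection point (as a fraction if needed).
Yes; intersection at (-1/3, -1/3) (t = 1/3 on AB, s = 8/9 on CD)

Parametrize AB as A + t(B − A) = (-2 + 5 t, -3 + 8 t) and CD as C + s(D − C) = (-3 + 3 s, 5 + -6 s). Solve the linear system for (t, s). Determinant = 54 ≠ 0, so a unique intersection of the containing lines exists. Solution: t = 1/3, s = 8/9 — both in [0, 1], so the segments cross. Intersection point: (-1/3, -1/3).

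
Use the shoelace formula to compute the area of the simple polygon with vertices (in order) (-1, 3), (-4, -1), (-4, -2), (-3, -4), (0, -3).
Area = 33/2

Shoelace formula: Area = (1/2) |Σ_i (x_i · y_{i+1} − x_{i+1} · y_i)| (indices mod n). Compute each cross term:
  (-1)(-1) − (-4)(3) = 13
  (-4)(-2) − (-4)(-1) = 4
  (-4)(-4) − (-3)(-2) = 10
  (-3)(-3) − (0)(-4) = 9
  (0)(3) − (-1)(-3) = -3
Sum = 33, so (signed) Area = 33/2 = 33/2, |Area| = 33/2.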